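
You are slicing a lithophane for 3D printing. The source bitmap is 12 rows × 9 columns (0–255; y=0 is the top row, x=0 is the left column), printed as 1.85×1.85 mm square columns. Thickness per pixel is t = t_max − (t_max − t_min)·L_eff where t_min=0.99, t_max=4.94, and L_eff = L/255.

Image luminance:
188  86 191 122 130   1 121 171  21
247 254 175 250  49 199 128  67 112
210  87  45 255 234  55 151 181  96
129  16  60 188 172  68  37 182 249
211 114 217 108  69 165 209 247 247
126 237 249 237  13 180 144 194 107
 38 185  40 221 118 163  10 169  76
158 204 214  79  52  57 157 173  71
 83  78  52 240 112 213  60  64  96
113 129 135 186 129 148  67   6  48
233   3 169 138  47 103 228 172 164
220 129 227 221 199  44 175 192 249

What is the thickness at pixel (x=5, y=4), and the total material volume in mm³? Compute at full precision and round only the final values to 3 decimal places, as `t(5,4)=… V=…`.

span = t_max - t_min = 4.94 - 0.99 = 3.950
L(5,4) = 165, L_eff = 165/255 = 0.647059
t(5,4) = 4.94 - 3.950·0.647059 = 2.384
Σt over all 12·9 pixels = 153137/510 ≈ 300.2686275
V = pitch²·Σt = 1.85²·153137/510 = 1027.669

t(5,4)=2.384 V=1027.669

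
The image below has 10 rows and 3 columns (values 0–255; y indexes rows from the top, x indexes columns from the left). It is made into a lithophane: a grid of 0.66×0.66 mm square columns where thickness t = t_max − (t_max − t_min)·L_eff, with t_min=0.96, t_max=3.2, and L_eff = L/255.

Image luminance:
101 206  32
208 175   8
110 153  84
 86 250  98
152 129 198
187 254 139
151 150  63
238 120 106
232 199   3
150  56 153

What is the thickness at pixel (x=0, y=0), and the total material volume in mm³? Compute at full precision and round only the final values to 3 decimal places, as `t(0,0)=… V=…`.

t(0,0)=2.313 V=25.781

span = t_max - t_min = 3.2 - 0.96 = 2.240
L(0,0) = 101, L_eff = 101/255 = 0.396078
t(0,0) = 3.2 - 2.240·0.396078 = 2.313
Σt over all 10·3 pixels = 125768/2125 ≈ 59.1849412
V = pitch²·Σt = 0.66²·125768/2125 = 25.781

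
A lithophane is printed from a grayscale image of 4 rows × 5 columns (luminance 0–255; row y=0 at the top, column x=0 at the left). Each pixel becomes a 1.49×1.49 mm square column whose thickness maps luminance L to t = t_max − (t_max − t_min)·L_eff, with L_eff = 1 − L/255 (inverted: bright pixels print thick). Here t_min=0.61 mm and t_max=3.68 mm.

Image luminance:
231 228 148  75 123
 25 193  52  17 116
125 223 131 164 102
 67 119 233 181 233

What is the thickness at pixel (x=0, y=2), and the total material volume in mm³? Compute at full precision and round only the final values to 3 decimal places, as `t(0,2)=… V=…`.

span = t_max - t_min = 3.68 - 0.61 = 3.070
L(0,2) = 125, L_eff = 1 - 125/255 = 0.509804 (inverted)
t(0,2) = 3.68 - 3.070·0.509804 = 2.115
Σt over all 4·5 pixels = 583201/12750 ≈ 45.7412549
V = pitch²·Σt = 1.49²·583201/12750 = 101.550

t(0,2)=2.115 V=101.550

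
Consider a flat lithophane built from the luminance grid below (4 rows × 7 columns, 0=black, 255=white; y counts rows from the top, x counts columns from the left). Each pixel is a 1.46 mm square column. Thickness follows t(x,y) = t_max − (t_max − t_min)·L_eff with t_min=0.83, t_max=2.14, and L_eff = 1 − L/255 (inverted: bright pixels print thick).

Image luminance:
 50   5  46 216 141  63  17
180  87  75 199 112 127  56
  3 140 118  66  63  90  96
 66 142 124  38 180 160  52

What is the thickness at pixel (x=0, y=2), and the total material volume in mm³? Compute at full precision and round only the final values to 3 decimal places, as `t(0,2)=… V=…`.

span = t_max - t_min = 2.14 - 0.83 = 1.310
L(0,2) = 3, L_eff = 1 - 3/255 = 0.988235 (inverted)
t(0,2) = 2.14 - 1.310·0.988235 = 0.845
Σt over all 4·7 pixels = 78991/2125 ≈ 37.1722353
V = pitch²·Σt = 1.46²·78991/2125 = 79.236

t(0,2)=0.845 V=79.236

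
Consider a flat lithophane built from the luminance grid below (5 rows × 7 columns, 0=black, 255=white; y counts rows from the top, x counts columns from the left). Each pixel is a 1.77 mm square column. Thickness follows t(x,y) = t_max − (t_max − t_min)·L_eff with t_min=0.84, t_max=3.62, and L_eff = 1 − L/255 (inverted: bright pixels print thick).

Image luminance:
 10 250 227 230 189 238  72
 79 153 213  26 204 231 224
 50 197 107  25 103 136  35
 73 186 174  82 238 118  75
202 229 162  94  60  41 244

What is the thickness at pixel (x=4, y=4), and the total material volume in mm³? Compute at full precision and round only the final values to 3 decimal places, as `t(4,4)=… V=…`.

t(4,4)=1.494 V=262.095

span = t_max - t_min = 3.62 - 0.84 = 2.780
L(4,4) = 60, L_eff = 1 - 60/255 = 0.764706 (inverted)
t(4,4) = 3.62 - 2.780·0.764706 = 1.494
Σt over all 5·7 pixels = 355551/4250 ≈ 83.6590588
V = pitch²·Σt = 1.77²·355551/4250 = 262.095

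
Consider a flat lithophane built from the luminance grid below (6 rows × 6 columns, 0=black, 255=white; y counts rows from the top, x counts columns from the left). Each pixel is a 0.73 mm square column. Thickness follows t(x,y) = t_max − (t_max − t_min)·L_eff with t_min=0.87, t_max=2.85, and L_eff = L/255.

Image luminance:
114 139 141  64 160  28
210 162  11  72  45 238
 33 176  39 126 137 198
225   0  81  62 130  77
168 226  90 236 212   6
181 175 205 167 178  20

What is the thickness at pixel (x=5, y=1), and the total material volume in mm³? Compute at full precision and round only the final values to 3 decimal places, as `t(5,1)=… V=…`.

span = t_max - t_min = 2.85 - 0.87 = 1.980
L(5,1) = 238, L_eff = 238/255 = 0.933333
t(5,1) = 2.85 - 1.980·0.933333 = 1.002
Σt over all 6·6 pixels = 143247/2125 ≈ 67.4103529
V = pitch²·Σt = 0.73²·143247/2125 = 35.923

t(5,1)=1.002 V=35.923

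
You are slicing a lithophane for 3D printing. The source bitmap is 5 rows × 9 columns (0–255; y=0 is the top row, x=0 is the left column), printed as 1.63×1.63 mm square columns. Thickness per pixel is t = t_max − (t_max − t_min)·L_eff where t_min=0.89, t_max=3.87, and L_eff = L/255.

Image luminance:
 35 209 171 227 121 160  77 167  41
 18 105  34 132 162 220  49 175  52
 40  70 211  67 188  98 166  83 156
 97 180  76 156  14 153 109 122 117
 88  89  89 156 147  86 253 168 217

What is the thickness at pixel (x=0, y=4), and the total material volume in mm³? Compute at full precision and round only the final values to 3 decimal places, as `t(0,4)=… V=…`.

span = t_max - t_min = 3.87 - 0.89 = 2.980
L(0,4) = 88, L_eff = 88/255 = 0.345098
t(0,4) = 3.87 - 2.980·0.345098 = 2.842
Σt over all 5·9 pixels = 2786627/25500 ≈ 109.2794902
V = pitch²·Σt = 1.63²·2786627/25500 = 290.345

t(0,4)=2.842 V=290.345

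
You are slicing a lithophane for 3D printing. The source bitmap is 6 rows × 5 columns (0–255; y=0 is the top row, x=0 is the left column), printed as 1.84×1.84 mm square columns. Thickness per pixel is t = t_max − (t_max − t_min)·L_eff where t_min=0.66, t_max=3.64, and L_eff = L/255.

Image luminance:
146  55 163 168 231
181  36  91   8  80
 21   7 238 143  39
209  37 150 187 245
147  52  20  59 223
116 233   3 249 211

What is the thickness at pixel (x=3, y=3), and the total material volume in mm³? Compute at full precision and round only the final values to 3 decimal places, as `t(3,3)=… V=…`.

span = t_max - t_min = 3.64 - 0.66 = 2.980
L(3,3) = 187, L_eff = 187/255 = 0.733333
t(3,3) = 3.64 - 2.980·0.733333 = 1.455
Σt over all 6·5 pixels = 416924/6375 ≈ 65.3998431
V = pitch²·Σt = 1.84²·416924/6375 = 221.418

t(3,3)=1.455 V=221.418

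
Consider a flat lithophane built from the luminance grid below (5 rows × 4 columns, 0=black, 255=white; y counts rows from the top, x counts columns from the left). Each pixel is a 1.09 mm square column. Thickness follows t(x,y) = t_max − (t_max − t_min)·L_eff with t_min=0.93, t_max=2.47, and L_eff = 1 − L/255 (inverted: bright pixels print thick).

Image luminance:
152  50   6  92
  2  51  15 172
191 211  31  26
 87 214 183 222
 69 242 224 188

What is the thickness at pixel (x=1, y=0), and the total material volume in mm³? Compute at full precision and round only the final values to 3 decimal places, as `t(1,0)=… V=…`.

span = t_max - t_min = 2.47 - 0.93 = 1.540
L(1,0) = 50, L_eff = 1 - 50/255 = 0.803922 (inverted)
t(1,0) = 2.47 - 1.540·0.803922 = 1.232
Σt over all 5·4 pixels = 212053/6375 ≈ 33.2632157
V = pitch²·Σt = 1.09²·212053/6375 = 39.520

t(1,0)=1.232 V=39.520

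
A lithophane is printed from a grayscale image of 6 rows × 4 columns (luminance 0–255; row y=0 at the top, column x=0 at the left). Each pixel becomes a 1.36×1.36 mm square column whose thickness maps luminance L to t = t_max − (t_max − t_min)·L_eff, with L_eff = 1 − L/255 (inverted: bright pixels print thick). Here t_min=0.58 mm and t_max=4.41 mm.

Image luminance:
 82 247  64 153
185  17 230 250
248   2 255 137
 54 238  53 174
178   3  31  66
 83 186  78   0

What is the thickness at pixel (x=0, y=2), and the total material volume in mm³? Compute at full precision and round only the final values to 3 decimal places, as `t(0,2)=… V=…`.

t(0,2)=4.305 V=109.476

span = t_max - t_min = 4.41 - 0.58 = 3.830
L(0,2) = 248, L_eff = 1 - 248/255 = 0.027451 (inverted)
t(0,2) = 4.41 - 3.830·0.027451 = 4.305
Σt over all 6·4 pixels = 754661/12750 ≈ 59.1890980
V = pitch²·Σt = 1.36²·754661/12750 = 109.476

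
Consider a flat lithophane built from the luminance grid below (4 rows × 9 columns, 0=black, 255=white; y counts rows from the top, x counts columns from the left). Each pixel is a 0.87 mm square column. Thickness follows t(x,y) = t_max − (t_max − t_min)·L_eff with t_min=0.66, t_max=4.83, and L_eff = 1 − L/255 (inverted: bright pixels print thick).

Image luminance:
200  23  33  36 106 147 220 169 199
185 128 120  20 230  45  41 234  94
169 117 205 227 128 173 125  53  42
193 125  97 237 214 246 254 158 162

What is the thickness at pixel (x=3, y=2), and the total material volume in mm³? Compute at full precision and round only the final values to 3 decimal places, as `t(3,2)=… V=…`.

t(3,2)=4.372 V=81.790

span = t_max - t_min = 4.83 - 0.66 = 4.170
L(3,2) = 227, L_eff = 1 - 227/255 = 0.109804 (inverted)
t(3,2) = 4.83 - 4.170·0.109804 = 4.372
Σt over all 4·9 pixels = 183701/1700 ≈ 108.0594118
V = pitch²·Σt = 0.87²·183701/1700 = 81.790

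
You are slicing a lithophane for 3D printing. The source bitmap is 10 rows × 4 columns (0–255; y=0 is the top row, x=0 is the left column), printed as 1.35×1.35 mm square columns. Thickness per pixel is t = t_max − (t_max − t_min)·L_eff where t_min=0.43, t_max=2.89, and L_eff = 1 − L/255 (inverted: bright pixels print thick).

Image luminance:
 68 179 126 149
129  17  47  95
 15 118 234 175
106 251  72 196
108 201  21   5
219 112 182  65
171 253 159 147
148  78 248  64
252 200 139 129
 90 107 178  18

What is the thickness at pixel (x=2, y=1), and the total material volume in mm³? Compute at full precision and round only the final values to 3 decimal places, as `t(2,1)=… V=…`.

t(2,1)=0.883 V=124.020

span = t_max - t_min = 2.89 - 0.43 = 2.460
L(2,1) = 47, L_eff = 1 - 47/255 = 0.815686 (inverted)
t(2,1) = 2.89 - 2.460·0.815686 = 0.883
Σt over all 10·4 pixels = 289211/4250 ≈ 68.0496471
V = pitch²·Σt = 1.35²·289211/4250 = 124.020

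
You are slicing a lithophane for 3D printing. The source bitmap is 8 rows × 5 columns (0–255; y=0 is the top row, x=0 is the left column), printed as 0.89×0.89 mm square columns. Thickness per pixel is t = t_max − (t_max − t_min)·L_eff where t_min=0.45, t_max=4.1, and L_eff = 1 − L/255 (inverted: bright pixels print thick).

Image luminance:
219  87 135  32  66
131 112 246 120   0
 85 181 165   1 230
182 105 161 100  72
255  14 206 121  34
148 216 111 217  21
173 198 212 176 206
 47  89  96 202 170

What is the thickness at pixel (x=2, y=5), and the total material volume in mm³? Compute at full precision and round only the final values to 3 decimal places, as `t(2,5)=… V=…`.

t(2,5)=2.039 V=74.825

span = t_max - t_min = 4.1 - 0.45 = 3.650
L(2,5) = 111, L_eff = 1 - 111/255 = 0.564706 (inverted)
t(2,5) = 4.1 - 3.650·0.564706 = 2.039
Σt over all 8·5 pixels = 240883/2550 ≈ 94.4639216
V = pitch²·Σt = 0.89²·240883/2550 = 74.825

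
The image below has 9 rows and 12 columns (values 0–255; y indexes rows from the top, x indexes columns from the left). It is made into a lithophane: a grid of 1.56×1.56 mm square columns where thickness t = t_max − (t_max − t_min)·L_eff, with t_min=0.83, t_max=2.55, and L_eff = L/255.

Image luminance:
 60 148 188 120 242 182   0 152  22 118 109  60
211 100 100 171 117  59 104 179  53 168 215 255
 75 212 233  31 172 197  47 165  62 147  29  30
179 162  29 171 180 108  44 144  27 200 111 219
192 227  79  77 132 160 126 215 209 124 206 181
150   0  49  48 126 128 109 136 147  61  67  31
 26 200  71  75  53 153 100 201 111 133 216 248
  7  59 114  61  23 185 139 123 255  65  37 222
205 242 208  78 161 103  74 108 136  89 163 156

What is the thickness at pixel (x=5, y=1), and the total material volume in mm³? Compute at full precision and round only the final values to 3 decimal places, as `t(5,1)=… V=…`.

t(5,1)=2.152 V=445.543

span = t_max - t_min = 2.55 - 0.83 = 1.720
L(5,1) = 59, L_eff = 59/255 = 0.231373
t(5,1) = 2.55 - 1.720·0.231373 = 2.152
Σt over all 9·12 pixels = 1167134/6375 ≈ 183.0798431
V = pitch²·Σt = 1.56²·1167134/6375 = 445.543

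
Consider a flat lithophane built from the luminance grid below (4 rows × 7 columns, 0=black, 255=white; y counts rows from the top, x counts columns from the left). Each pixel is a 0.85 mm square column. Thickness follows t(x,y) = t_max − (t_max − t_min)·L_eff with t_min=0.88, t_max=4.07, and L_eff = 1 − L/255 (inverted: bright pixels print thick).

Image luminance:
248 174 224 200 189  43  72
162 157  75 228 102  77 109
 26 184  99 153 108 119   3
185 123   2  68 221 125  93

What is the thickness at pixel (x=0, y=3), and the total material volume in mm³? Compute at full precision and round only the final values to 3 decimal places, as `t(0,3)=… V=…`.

span = t_max - t_min = 4.07 - 0.88 = 3.190
L(0,3) = 185, L_eff = 1 - 185/255 = 0.274510 (inverted)
t(0,3) = 4.07 - 3.190·0.274510 = 3.194
Σt over all 4·7 pixels = 1766831/25500 ≈ 69.2874902
V = pitch²·Σt = 0.85²·1766831/25500 = 50.060

t(0,3)=3.194 V=50.060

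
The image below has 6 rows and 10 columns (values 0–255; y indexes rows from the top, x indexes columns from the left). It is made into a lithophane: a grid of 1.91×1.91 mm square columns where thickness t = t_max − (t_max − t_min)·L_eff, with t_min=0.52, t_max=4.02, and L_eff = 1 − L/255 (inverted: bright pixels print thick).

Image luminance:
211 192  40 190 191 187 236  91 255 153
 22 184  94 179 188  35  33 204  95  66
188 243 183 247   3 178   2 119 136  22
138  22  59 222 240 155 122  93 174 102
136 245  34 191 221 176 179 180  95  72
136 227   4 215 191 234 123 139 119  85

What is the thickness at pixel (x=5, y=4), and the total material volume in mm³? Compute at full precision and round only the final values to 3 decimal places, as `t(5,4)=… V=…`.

t(5,4)=2.936 V=539.232

span = t_max - t_min = 4.02 - 0.52 = 3.500
L(5,4) = 176, L_eff = 1 - 176/255 = 0.309804 (inverted)
t(5,4) = 4.02 - 3.500·0.309804 = 2.936
Σt over all 6·10 pixels = 12564/85 ≈ 147.8117647
V = pitch²·Σt = 1.91²·12564/85 = 539.232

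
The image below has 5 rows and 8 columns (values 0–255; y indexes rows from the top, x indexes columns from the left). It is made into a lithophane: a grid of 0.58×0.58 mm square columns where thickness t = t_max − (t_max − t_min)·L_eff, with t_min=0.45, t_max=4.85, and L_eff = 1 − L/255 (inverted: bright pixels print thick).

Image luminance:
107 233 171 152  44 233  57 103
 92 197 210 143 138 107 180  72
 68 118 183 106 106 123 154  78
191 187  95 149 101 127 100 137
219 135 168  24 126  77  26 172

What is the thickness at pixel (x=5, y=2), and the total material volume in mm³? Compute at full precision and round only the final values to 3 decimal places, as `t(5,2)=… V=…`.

span = t_max - t_min = 4.85 - 0.45 = 4.400
L(5,2) = 123, L_eff = 1 - 123/255 = 0.517647 (inverted)
t(5,2) = 4.85 - 4.400·0.517647 = 2.572
Σt over all 5·8 pixels = 137548/1275 ≈ 107.8807843
V = pitch²·Σt = 0.58²·137548/1275 = 36.291

t(5,2)=2.572 V=36.291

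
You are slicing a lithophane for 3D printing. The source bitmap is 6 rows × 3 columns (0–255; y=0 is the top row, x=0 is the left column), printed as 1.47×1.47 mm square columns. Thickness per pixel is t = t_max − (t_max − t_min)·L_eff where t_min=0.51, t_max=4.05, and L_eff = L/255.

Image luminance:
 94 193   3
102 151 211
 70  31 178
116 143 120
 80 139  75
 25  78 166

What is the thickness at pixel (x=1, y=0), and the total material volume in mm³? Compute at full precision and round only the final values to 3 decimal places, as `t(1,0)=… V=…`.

span = t_max - t_min = 4.05 - 0.51 = 3.540
L(1,0) = 193, L_eff = 193/255 = 0.756863
t(1,0) = 4.05 - 3.540·0.756863 = 1.371
Σt over all 6·3 pixels = 3866/85 ≈ 45.4823529
V = pitch²·Σt = 1.47²·3866/85 = 98.283

t(1,0)=1.371 V=98.283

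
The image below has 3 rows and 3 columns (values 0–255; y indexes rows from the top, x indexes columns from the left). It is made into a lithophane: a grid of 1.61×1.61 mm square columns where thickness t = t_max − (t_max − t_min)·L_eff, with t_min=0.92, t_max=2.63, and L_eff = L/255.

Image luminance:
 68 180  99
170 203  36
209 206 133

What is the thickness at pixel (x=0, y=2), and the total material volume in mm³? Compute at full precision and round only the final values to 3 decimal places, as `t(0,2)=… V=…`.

span = t_max - t_min = 2.63 - 0.92 = 1.710
L(0,2) = 209, L_eff = 209/255 = 0.819608
t(0,2) = 2.63 - 1.710·0.819608 = 1.228
Σt over all 3·3 pixels = 126867/8500 ≈ 14.9255294
V = pitch²·Σt = 1.61²·126867/8500 = 38.688

t(0,2)=1.228 V=38.688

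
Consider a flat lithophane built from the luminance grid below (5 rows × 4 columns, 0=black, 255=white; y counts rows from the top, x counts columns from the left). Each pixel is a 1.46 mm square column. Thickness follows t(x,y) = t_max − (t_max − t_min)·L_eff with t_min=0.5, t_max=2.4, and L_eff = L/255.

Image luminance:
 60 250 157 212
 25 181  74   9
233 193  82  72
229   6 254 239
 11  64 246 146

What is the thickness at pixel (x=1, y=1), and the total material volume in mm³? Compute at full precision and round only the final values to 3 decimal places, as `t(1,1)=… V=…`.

t(1,1)=1.051 V=58.751

span = t_max - t_min = 2.4 - 0.5 = 1.900
L(1,1) = 181, L_eff = 181/255 = 0.709804
t(1,1) = 2.4 - 1.900·0.709804 = 1.051
Σt over all 5·4 pixels = 70283/2550 ≈ 27.5619608
V = pitch²·Σt = 1.46²·70283/2550 = 58.751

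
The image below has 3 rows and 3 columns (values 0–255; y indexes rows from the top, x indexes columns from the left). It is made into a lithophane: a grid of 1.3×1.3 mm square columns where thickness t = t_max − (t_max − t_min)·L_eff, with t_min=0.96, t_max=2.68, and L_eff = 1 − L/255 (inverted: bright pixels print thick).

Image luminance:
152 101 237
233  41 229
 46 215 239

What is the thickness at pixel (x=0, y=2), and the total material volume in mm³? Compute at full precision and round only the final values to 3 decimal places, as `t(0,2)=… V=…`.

span = t_max - t_min = 2.68 - 0.96 = 1.720
L(0,2) = 46, L_eff = 1 - 46/255 = 0.819608 (inverted)
t(0,2) = 2.68 - 1.720·0.819608 = 1.270
Σt over all 3·3 pixels = 119279/6375 ≈ 18.7104314
V = pitch²·Σt = 1.3²·119279/6375 = 31.621

t(0,2)=1.270 V=31.621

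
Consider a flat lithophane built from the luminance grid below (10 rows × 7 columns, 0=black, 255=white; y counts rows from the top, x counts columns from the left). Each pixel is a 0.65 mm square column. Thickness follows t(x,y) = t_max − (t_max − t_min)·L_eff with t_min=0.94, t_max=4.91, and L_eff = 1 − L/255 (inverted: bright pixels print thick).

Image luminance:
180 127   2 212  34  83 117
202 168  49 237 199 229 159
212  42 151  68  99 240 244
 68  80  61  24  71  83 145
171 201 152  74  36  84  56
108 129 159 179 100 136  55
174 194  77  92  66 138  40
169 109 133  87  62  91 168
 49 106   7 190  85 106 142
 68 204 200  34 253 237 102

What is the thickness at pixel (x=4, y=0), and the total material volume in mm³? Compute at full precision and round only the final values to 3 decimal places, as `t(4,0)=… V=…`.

t(4,0)=1.469 V=84.428

span = t_max - t_min = 4.91 - 0.94 = 3.970
L(4,0) = 34, L_eff = 1 - 34/255 = 0.866667 (inverted)
t(4,0) = 4.91 - 3.970·0.866667 = 1.469
Σt over all 10·7 pixels = 5095673/25500 ≈ 199.8303137
V = pitch²·Σt = 0.65²·5095673/25500 = 84.428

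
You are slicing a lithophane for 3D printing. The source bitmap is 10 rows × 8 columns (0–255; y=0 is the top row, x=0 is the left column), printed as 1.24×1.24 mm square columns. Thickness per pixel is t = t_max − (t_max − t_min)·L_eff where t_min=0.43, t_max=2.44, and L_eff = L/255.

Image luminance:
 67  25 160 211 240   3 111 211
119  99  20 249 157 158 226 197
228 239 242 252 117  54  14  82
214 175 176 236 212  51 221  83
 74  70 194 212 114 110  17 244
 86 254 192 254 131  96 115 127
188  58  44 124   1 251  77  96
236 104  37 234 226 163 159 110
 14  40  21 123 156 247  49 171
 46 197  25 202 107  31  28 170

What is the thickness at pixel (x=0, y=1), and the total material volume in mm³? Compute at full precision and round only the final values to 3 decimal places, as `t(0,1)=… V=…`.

t(0,1)=1.502 V=168.348

span = t_max - t_min = 2.44 - 0.43 = 2.010
L(0,1) = 119, L_eff = 119/255 = 0.466667
t(0,1) = 2.44 - 2.010·0.466667 = 1.502
Σt over all 10·8 pixels = 465321/4250 ≈ 109.4872941
V = pitch²·Σt = 1.24²·465321/4250 = 168.348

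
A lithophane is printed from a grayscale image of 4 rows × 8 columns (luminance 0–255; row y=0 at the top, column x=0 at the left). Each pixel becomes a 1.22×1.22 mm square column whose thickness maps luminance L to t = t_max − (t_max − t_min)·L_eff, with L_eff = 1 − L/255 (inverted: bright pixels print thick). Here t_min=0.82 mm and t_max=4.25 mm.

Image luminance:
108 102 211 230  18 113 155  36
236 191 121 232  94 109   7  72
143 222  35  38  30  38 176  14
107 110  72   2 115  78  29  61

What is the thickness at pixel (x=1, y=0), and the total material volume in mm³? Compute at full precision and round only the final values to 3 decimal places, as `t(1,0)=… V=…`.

span = t_max - t_min = 4.25 - 0.82 = 3.430
L(1,0) = 102, L_eff = 1 - 102/255 = 0.600000 (inverted)
t(1,0) = 4.25 - 3.430·0.600000 = 2.192
Σt over all 4·8 pixels = 360547/5100 ≈ 70.6954902
V = pitch²·Σt = 1.22²·360547/5100 = 105.223

t(1,0)=2.192 V=105.223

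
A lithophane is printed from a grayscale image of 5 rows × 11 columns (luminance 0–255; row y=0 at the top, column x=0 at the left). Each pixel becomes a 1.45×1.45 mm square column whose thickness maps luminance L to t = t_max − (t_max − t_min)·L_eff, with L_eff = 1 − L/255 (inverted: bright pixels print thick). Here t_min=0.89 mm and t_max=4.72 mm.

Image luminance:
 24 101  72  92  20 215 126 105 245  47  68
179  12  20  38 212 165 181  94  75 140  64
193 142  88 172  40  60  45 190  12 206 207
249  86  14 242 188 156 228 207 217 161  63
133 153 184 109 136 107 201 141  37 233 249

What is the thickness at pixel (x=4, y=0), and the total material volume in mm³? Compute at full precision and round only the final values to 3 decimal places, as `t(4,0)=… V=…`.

t(4,0)=1.190 V=328.516

span = t_max - t_min = 4.72 - 0.89 = 3.830
L(4,0) = 20, L_eff = 1 - 20/255 = 0.921569 (inverted)
t(4,0) = 4.72 - 3.830·0.921569 = 1.190
Σt over all 5·11 pixels = 3984377/25500 ≈ 156.2500784
V = pitch²·Σt = 1.45²·3984377/25500 = 328.516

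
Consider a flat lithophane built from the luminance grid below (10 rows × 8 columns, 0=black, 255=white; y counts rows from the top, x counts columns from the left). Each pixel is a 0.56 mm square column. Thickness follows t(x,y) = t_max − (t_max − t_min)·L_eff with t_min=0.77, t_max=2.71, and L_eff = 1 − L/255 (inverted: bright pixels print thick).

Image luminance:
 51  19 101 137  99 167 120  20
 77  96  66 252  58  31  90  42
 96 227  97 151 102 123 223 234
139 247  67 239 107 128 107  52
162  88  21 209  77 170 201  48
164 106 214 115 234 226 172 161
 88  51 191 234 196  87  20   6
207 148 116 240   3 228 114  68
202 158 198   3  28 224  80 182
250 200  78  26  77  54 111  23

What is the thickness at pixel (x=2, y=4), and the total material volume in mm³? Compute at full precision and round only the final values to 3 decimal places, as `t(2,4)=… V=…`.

span = t_max - t_min = 2.71 - 0.77 = 1.940
L(2,4) = 21, L_eff = 1 - 21/255 = 0.917647 (inverted)
t(2,4) = 2.71 - 1.940·0.917647 = 0.930
Σt over all 10·8 pixels = 878864/6375 ≈ 137.8610196
V = pitch²·Σt = 0.56²·878864/6375 = 43.233

t(2,4)=0.930 V=43.233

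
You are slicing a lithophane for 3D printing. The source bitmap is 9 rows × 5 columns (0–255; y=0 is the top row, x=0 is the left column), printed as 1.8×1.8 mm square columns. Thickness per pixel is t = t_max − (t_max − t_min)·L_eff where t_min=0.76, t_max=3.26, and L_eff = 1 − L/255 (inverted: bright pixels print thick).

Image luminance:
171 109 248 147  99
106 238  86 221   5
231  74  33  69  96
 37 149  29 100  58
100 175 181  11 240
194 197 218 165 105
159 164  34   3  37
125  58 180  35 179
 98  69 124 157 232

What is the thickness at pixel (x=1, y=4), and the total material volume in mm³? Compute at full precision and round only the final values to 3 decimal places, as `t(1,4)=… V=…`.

span = t_max - t_min = 3.26 - 0.76 = 2.500
L(1,4) = 175, L_eff = 1 - 175/255 = 0.313725 (inverted)
t(1,4) = 3.26 - 2.500·0.313725 = 2.476
Σt over all 9·5 pixels = 22586/255 ≈ 88.5725490
V = pitch²·Σt = 1.8²·22586/255 = 286.975

t(1,4)=2.476 V=286.975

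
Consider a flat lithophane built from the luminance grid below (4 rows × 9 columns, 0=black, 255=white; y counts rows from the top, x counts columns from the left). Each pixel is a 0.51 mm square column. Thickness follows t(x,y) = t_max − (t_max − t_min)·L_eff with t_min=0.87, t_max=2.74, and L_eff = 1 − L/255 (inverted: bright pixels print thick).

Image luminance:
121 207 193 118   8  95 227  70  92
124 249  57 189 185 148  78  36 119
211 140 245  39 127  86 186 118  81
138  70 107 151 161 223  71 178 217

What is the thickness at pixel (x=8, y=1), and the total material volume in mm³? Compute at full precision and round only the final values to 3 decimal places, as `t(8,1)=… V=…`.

t(8,1)=1.743 V=17.426

span = t_max - t_min = 2.74 - 0.87 = 1.870
L(8,1) = 119, L_eff = 1 - 119/255 = 0.533333 (inverted)
t(8,1) = 2.74 - 1.870·0.533333 = 1.743
Σt over all 4·9 pixels = 20099/300 ≈ 66.9966667
V = pitch²·Σt = 0.51²·20099/300 = 17.426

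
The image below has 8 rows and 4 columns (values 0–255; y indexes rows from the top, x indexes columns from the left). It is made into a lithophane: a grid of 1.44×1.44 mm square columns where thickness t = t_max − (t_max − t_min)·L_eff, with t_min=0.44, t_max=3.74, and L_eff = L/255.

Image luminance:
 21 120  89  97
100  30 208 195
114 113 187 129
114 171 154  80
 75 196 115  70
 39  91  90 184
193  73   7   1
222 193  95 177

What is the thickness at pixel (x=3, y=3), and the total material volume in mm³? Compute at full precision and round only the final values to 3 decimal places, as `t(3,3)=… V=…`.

t(3,3)=2.705 V=147.726

span = t_max - t_min = 3.74 - 0.44 = 3.300
L(3,3) = 80, L_eff = 80/255 = 0.313725
t(3,3) = 3.74 - 3.300·0.313725 = 2.705
Σt over all 8·4 pixels = 12111/170 ≈ 71.2411765
V = pitch²·Σt = 1.44²·12111/170 = 147.726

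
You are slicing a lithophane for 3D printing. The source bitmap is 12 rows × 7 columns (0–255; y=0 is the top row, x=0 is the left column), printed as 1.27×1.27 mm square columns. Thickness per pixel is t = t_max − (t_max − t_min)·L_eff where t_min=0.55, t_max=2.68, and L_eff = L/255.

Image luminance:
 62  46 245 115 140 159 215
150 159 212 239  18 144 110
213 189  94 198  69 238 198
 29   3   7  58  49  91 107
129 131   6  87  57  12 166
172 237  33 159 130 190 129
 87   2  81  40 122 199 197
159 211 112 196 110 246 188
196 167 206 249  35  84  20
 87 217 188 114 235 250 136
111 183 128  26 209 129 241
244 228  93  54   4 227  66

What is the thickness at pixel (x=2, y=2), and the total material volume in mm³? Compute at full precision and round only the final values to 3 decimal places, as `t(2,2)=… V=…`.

span = t_max - t_min = 2.68 - 0.55 = 2.130
L(2,2) = 94, L_eff = 94/255 = 0.368627
t(2,2) = 2.68 - 2.130·0.368627 = 1.895
Σt over all 12·7 pixels = 278302/2125 ≈ 130.9656471
V = pitch²·Σt = 1.27²·278302/2125 = 211.234

t(2,2)=1.895 V=211.234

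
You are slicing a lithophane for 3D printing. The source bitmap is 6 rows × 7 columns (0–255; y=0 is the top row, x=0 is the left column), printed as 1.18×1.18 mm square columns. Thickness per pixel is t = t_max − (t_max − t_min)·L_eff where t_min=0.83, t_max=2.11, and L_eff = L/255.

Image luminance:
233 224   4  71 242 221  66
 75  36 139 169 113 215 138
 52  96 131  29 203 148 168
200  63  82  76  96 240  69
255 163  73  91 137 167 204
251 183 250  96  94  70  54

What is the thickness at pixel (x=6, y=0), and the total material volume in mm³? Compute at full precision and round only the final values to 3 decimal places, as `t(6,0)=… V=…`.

t(6,0)=1.779 V=83.646

span = t_max - t_min = 2.11 - 0.83 = 1.280
L(6,0) = 66, L_eff = 66/255 = 0.258824
t(6,0) = 2.11 - 1.280·0.258824 = 1.779
Σt over all 6·7 pixels = 765937/12750 ≈ 60.0734902
V = pitch²·Σt = 1.18²·765937/12750 = 83.646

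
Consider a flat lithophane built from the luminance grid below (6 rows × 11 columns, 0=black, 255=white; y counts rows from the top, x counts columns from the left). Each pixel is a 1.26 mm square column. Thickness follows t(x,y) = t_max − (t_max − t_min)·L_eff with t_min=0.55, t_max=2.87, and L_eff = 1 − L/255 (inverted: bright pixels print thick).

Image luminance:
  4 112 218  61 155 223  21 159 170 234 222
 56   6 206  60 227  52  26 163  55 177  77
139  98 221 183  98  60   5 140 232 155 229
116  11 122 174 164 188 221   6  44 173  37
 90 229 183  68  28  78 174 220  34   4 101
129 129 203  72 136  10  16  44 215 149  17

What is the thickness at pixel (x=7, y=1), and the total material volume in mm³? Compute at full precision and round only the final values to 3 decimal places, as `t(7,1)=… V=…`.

span = t_max - t_min = 2.87 - 0.55 = 2.320
L(7,1) = 163, L_eff = 1 - 163/255 = 0.360784 (inverted)
t(7,1) = 2.87 - 2.320·0.360784 = 2.033
Σt over all 6·11 pixels = 1370989/12750 ≈ 107.5285490
V = pitch²·Σt = 1.26²·1370989/12750 = 170.712

t(7,1)=2.033 V=170.712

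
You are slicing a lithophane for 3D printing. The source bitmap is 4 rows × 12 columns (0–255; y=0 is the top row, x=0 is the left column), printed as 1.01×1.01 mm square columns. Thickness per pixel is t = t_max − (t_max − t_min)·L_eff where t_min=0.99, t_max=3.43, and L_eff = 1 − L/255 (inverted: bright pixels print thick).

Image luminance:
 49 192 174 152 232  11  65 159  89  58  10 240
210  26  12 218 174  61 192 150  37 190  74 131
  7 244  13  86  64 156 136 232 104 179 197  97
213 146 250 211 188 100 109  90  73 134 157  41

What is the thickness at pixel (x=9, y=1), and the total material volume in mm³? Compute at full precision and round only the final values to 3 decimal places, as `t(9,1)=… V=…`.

span = t_max - t_min = 3.43 - 0.99 = 2.440
L(9,1) = 190, L_eff = 1 - 190/255 = 0.254902 (inverted)
t(9,1) = 3.43 - 2.440·0.254902 = 2.808
Σt over all 4·12 pixels = 677053/6375 ≈ 106.2043922
V = pitch²·Σt = 1.01²·677053/6375 = 108.339

t(9,1)=2.808 V=108.339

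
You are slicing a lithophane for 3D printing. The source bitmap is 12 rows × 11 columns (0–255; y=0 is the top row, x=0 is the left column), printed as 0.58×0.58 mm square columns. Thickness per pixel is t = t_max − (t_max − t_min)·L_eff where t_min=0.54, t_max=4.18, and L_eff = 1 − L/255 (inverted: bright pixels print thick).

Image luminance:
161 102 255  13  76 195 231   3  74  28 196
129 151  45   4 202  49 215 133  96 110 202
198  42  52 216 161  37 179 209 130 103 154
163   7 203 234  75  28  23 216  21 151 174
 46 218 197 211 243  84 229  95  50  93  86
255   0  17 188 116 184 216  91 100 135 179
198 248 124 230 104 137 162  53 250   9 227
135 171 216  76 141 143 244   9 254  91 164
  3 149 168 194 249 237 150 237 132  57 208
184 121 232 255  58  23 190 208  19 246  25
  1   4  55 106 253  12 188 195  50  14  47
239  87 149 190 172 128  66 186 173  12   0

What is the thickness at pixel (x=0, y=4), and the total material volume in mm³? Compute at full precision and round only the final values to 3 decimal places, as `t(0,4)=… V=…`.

t(0,4)=1.197 V=108.190

span = t_max - t_min = 4.18 - 0.54 = 3.640
L(0,4) = 46, L_eff = 1 - 46/255 = 0.819608 (inverted)
t(0,4) = 4.18 - 3.640·0.819608 = 1.197
Σt over all 12·11 pixels = 2050277/6375 ≈ 321.6120784
V = pitch²·Σt = 0.58²·2050277/6375 = 108.190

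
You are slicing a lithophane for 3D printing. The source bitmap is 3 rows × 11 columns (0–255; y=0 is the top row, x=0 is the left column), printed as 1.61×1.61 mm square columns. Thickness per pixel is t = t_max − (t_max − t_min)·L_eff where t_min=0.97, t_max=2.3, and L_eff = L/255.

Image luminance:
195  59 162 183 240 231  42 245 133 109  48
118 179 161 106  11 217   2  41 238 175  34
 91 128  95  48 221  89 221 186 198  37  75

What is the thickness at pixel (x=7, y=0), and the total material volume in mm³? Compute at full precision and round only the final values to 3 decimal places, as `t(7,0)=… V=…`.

t(7,0)=1.022 V=138.363

span = t_max - t_min = 2.3 - 0.97 = 1.330
L(7,0) = 245, L_eff = 245/255 = 0.960784
t(7,0) = 2.3 - 1.330·0.960784 = 1.022
Σt over all 3·11 pixels = 20017/375 ≈ 53.3786667
V = pitch²·Σt = 1.61²·20017/375 = 138.363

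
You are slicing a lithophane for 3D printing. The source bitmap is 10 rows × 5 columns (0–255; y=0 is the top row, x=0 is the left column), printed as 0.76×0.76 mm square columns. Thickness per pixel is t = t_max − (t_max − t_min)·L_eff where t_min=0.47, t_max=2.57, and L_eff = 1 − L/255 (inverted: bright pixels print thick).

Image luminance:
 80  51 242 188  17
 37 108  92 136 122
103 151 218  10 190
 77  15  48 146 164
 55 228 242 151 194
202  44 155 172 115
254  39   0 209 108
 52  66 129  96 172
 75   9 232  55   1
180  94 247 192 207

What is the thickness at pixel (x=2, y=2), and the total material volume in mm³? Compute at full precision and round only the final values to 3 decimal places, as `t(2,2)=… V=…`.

span = t_max - t_min = 2.57 - 0.47 = 2.100
L(2,2) = 218, L_eff = 1 - 218/255 = 0.145098 (inverted)
t(2,2) = 2.57 - 2.100·0.145098 = 2.265
Σt over all 10·5 pixels = 12633/170 ≈ 74.3117647
V = pitch²·Σt = 0.76²·12633/170 = 42.922

t(2,2)=2.265 V=42.922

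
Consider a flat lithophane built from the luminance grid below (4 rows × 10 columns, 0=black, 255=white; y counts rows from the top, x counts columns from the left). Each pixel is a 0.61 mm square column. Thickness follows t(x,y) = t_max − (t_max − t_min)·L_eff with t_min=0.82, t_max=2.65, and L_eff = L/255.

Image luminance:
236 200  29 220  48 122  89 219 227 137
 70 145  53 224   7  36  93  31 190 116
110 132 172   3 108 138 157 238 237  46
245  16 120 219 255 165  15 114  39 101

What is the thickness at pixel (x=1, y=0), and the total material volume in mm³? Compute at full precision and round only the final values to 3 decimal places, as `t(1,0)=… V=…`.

span = t_max - t_min = 2.65 - 0.82 = 1.830
L(1,0) = 200, L_eff = 200/255 = 0.784314
t(1,0) = 2.65 - 1.830·0.784314 = 1.215
Σt over all 4·10 pixels = 294279/4250 ≈ 69.2421176
V = pitch²·Σt = 0.61²·294279/4250 = 25.765

t(1,0)=1.215 V=25.765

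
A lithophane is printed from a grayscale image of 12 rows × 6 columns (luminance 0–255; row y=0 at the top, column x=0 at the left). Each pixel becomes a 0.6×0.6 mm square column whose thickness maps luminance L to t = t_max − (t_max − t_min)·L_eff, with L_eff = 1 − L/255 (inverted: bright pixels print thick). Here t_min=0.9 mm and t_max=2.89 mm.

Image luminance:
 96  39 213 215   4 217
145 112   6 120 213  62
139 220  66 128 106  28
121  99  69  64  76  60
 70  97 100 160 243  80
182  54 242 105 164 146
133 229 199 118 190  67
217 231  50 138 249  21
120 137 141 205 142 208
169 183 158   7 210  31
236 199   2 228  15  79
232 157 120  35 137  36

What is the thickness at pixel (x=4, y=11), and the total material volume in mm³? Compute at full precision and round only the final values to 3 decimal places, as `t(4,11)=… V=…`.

span = t_max - t_min = 2.89 - 0.9 = 1.990
L(4,11) = 137, L_eff = 1 - 137/255 = 0.462745 (inverted)
t(4,11) = 2.89 - 1.990·0.462745 = 1.969
Σt over all 12·6 pixels = 350111/2550 ≈ 137.2984314
V = pitch²·Σt = 0.6²·350111/2550 = 49.427

t(4,11)=1.969 V=49.427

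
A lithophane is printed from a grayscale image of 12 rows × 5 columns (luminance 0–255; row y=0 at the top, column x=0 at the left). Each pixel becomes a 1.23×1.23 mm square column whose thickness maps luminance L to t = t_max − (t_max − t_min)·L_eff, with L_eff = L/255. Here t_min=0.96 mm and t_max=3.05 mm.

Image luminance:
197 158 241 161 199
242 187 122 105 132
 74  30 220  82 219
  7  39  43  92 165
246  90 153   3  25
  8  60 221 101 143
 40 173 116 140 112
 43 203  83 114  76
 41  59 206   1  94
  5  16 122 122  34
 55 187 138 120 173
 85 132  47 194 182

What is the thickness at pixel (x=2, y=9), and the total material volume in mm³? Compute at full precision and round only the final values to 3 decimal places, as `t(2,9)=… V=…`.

t(2,9)=2.050 V=191.575

span = t_max - t_min = 3.05 - 0.96 = 2.090
L(2,9) = 122, L_eff = 122/255 = 0.478431
t(2,9) = 3.05 - 2.090·0.478431 = 2.050
Σt over all 12·5 pixels = 1614499/12750 ≈ 126.6273725
V = pitch²·Σt = 1.23²·1614499/12750 = 191.575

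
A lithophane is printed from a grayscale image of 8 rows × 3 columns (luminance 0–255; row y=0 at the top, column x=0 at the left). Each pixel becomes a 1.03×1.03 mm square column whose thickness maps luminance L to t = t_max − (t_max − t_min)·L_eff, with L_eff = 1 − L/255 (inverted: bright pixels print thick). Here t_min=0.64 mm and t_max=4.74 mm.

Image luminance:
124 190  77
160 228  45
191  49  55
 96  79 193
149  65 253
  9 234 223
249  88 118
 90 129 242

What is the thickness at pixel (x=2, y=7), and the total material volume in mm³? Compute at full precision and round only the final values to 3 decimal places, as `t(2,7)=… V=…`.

t(2,7)=4.531 V=73.200

span = t_max - t_min = 4.74 - 0.64 = 4.100
L(2,7) = 242, L_eff = 1 - 242/255 = 0.050980 (inverted)
t(2,7) = 4.74 - 4.100·0.050980 = 4.531
Σt over all 8·3 pixels = 29324/425 ≈ 68.9976471
V = pitch²·Σt = 1.03²·29324/425 = 73.200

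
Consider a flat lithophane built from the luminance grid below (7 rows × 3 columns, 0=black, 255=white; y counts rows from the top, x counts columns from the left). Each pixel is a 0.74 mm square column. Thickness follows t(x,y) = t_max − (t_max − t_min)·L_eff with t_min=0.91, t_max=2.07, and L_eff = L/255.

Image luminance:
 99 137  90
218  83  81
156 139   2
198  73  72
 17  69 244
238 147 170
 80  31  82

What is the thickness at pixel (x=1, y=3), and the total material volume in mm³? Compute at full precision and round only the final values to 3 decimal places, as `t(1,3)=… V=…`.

t(1,3)=1.738 V=17.761

span = t_max - t_min = 2.07 - 0.91 = 1.160
L(1,3) = 73, L_eff = 73/255 = 0.286275
t(1,3) = 2.07 - 1.160·0.286275 = 1.738
Σt over all 7·3 pixels = 827069/25500 ≈ 32.4340784
V = pitch²·Σt = 0.74²·827069/25500 = 17.761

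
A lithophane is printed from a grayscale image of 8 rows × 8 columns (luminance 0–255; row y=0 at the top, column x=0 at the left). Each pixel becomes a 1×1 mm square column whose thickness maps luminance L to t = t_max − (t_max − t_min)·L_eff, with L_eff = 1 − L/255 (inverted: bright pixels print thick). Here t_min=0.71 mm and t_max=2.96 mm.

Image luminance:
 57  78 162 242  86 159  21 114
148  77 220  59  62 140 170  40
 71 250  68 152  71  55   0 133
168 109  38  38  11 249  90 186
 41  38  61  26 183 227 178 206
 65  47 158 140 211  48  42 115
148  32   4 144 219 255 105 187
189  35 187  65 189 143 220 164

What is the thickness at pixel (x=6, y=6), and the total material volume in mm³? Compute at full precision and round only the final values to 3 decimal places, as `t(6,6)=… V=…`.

span = t_max - t_min = 2.96 - 0.71 = 2.250
L(6,6) = 105, L_eff = 1 - 105/255 = 0.588235 (inverted)
t(6,6) = 2.96 - 2.250·0.588235 = 1.636
Σt over all 8·8 pixels = 47797/425 ≈ 112.4635294
V = pitch²·Σt = 1²·47797/425 = 112.464

t(6,6)=1.636 V=112.464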